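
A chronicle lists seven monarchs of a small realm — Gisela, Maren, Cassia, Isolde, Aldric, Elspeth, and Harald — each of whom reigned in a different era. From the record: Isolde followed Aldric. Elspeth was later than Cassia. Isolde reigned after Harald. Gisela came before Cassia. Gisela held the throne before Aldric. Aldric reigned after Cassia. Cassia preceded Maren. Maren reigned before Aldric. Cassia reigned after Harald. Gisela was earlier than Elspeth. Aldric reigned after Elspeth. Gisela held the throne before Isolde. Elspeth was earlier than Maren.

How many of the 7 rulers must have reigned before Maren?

Directly stated before Maren: Cassia and Elspeth.
Gisela reaches Maren via Gisela → Cassia → Maren.
Harald reaches Maren via Harald → Cassia → Maren.
No chain forces Aldric (or any of the others) ahead of Maren.
That's Cassia, Elspeth, Gisela, and Harald — 4 in all.

4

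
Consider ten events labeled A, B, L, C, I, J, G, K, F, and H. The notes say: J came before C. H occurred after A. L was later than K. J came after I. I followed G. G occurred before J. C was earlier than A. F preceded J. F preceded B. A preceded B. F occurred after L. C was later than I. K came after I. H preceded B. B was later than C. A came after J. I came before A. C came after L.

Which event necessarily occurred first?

G

G has a chain of constraints placing it before every other event, so G must be first.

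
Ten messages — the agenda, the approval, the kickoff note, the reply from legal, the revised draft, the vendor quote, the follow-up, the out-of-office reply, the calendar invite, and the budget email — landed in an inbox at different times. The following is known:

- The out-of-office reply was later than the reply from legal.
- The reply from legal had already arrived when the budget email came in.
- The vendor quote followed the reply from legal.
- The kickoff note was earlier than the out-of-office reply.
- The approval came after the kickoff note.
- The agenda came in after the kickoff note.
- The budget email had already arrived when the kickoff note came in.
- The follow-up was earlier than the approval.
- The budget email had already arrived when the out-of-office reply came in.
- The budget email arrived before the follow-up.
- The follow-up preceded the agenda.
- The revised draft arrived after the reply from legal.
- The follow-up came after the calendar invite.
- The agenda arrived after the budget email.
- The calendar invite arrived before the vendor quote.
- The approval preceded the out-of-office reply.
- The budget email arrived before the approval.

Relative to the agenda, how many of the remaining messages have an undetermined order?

Forced before the agenda: the budget email, the calendar invite, the follow-up, the kickoff note, and the reply from legal.
That leaves the approval, the out-of-office reply, the revised draft, and the vendor quote with no forced order relative to the agenda — 4.

4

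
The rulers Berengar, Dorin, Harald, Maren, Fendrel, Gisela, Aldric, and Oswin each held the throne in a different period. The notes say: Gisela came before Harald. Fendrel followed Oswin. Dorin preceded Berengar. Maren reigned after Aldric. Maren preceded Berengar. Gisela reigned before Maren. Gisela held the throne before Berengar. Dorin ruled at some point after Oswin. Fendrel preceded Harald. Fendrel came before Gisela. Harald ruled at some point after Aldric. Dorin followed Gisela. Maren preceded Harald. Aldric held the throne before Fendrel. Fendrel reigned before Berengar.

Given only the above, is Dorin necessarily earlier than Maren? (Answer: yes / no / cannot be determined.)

No chain of stated constraints runs from Dorin to Maren, and none runs from Maren to Dorin either.
So the relative order of Dorin and Maren is not fixed by the given facts.

cannot be determined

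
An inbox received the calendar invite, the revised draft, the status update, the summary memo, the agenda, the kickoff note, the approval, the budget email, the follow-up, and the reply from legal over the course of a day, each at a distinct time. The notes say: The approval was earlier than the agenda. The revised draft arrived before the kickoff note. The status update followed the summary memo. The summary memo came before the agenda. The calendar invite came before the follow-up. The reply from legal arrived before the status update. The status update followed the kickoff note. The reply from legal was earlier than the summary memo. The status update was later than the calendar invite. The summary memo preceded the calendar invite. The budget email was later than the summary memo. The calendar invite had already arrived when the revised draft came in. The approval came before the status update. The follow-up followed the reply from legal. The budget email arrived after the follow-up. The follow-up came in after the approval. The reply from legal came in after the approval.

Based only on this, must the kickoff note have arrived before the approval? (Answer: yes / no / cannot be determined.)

no

Tracing the constraints gives the approval → the reply from legal → the summary memo → the calendar invite → the revised draft → the kickoff note, so the approval must come before the kickoff note.
That means the kickoff note cannot be before the approval.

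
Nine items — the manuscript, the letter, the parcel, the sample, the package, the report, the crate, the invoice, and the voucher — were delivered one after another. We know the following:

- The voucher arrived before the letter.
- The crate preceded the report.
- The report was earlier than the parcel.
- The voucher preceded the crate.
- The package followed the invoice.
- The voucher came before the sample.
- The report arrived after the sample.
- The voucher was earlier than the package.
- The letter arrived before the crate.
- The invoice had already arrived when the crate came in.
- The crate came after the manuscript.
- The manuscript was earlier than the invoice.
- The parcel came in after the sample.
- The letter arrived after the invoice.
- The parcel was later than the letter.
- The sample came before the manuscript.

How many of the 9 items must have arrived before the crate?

Directly stated before the crate: the invoice, the letter, the manuscript, and the voucher.
The sample reaches the crate via the sample → the manuscript → the crate.
No chain forces the package (or any of the others) ahead of the crate.
That's the invoice, the letter, the manuscript, the sample, and the voucher — 5 in all.

5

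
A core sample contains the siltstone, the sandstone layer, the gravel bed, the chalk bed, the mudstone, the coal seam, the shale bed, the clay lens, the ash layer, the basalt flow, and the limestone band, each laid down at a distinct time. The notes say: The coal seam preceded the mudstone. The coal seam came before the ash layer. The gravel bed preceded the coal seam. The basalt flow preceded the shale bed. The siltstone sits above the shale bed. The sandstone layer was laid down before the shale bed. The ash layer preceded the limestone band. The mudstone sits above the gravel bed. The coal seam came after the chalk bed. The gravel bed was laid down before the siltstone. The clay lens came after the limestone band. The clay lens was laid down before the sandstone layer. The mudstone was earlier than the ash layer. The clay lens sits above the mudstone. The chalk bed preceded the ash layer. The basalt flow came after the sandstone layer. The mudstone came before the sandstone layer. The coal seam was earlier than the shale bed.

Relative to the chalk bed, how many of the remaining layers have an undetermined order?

1

Forced after the chalk bed: the ash layer, the basalt flow, the clay lens, the coal seam, the limestone band, the mudstone, the sandstone layer, the shale bed, and the siltstone.
That leaves the gravel bed with no forced order relative to the chalk bed — 1.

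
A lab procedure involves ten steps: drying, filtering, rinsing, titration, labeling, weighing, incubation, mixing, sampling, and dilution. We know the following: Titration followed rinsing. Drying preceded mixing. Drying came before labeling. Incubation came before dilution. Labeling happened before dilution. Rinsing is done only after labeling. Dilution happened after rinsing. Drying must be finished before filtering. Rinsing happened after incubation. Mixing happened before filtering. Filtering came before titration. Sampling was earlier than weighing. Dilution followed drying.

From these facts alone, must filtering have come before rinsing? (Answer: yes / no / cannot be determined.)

cannot be determined

No chain of stated constraints runs from filtering to rinsing, and none runs from rinsing to filtering either.
So the relative order of filtering and rinsing is not fixed by the given facts.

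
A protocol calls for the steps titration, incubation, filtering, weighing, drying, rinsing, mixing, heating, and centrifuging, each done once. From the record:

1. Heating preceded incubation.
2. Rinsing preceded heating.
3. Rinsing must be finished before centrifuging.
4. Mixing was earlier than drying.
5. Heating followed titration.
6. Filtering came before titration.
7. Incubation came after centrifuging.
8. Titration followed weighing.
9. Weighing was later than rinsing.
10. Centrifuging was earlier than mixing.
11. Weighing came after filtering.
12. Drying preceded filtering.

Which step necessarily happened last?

incubation

Every other step has a chain of constraints placing it before incubation, so incubation is last.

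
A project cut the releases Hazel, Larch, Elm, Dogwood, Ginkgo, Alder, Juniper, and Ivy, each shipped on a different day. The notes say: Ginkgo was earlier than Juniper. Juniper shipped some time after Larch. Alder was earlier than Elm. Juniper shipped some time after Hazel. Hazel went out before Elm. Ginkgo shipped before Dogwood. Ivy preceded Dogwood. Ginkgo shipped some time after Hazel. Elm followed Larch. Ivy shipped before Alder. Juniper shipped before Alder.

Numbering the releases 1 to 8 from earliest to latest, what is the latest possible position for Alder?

7

Alder must come before Elm — 1 release forced after it.
Everything else can be placed before Alder in some valid order, so Alder can sit as late as position 8 − 1 = 7.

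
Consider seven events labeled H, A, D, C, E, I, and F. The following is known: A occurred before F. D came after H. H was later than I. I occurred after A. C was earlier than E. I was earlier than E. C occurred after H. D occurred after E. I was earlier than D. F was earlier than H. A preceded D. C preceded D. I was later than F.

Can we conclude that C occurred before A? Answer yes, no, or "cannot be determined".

Tracing the constraints gives A → I → H → C, so A must come before C.
That means C cannot be before A.

no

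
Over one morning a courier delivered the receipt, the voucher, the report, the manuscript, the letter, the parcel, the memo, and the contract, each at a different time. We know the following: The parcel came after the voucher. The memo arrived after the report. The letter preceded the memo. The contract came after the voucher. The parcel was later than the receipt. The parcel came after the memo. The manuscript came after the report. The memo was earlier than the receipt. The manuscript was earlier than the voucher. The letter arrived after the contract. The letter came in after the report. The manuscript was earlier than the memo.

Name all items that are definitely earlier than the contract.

Directly stated before the contract: the voucher.
The manuscript reaches the contract via the manuscript → the voucher → the contract.
The report reaches the contract via the report → the manuscript → the voucher → the contract.

the manuscript, the report, the voucher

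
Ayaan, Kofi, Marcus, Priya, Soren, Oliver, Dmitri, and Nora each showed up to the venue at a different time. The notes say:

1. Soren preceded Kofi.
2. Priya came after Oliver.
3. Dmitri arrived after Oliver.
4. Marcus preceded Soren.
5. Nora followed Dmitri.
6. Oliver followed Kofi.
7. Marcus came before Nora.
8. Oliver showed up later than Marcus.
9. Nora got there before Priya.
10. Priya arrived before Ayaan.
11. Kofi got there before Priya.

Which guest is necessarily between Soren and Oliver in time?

Tracing the constraints gives Soren → Kofi → Oliver, so Kofi sits after Soren and before Oliver.
No other guest is forced both after Soren and before Oliver.

Kofi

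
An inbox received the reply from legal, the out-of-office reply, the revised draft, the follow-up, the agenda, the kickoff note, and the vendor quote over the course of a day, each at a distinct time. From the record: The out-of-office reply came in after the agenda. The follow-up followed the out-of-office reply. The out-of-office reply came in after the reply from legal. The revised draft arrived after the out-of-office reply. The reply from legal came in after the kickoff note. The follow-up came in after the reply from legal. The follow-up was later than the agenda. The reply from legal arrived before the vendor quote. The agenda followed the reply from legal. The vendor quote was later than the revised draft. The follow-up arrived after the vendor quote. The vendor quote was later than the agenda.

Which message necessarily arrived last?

the follow-up

Every other message has a chain of constraints placing it before the follow-up, so the follow-up is last.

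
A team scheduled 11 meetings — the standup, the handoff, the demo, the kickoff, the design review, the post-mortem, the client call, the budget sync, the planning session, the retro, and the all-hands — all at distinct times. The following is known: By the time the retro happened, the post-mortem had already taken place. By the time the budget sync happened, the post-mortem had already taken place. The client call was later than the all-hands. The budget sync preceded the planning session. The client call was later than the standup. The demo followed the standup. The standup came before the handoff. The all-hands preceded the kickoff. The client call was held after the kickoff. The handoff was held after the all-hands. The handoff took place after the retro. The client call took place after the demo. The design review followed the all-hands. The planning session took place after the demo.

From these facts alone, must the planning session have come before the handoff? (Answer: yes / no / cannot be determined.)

No chain of stated constraints runs from the planning session to the handoff, and none runs from the handoff to the planning session either.
So the relative order of the planning session and the handoff is not fixed by the given facts.

cannot be determined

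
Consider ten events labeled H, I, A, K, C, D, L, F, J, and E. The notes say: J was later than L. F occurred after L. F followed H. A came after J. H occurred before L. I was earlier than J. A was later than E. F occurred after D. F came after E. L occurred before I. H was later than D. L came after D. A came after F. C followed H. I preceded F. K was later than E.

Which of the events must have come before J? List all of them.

D, H, I, L

Directly stated before J: I and L.
D reaches J via D → L → J.
H reaches J via H → L → J.
No chain forces K (or any of the others) ahead of J.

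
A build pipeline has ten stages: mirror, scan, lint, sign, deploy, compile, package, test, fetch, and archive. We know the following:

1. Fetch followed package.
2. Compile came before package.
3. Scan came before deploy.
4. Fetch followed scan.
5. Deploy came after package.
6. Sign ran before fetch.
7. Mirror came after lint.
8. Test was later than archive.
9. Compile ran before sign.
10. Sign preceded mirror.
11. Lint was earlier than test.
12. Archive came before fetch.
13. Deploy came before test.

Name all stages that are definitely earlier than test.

archive, compile, deploy, lint, package, scan

Directly stated before test: archive, deploy, and lint.
Compile reaches test via compile → package → deploy → test.
Package reaches test via package → deploy → test.
Scan reaches test via scan → deploy → test.
No chain forces mirror (or any of the others) ahead of test.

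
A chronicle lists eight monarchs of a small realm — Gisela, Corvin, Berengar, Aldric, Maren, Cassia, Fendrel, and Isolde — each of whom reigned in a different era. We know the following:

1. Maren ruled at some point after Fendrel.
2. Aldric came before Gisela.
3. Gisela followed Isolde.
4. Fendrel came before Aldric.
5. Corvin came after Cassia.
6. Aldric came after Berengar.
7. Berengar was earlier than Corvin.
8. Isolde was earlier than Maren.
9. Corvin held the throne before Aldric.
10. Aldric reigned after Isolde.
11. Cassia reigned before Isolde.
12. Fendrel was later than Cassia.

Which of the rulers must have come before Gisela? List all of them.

Directly stated before Gisela: Aldric and Isolde.
Berengar reaches Gisela via Berengar → Aldric → Gisela.
Cassia reaches Gisela via Cassia → Isolde → Gisela.
Corvin reaches Gisela via Corvin → Aldric → Gisela.
Likewise Fendrel reaches Gisela by chaining the stated constraints.
No chain forces Maren ahead of Gisela.

Aldric, Berengar, Cassia, Corvin, Fendrel, Isolde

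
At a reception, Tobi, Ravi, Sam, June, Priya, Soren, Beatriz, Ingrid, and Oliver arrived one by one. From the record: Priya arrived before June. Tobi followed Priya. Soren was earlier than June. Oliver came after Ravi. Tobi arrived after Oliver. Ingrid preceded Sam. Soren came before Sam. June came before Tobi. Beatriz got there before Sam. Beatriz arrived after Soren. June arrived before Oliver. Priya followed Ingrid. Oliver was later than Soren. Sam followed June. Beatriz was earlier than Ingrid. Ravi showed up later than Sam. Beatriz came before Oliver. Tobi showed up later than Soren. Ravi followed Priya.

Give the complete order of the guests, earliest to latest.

Soren, Beatriz, Ingrid, Priya, June, Sam, Ravi, Oliver, Tobi

The constraints fix every adjacent pair, so only one ordering works:
Soren → Beatriz → Ingrid → Priya → June → Sam → Ravi → Oliver → Tobi.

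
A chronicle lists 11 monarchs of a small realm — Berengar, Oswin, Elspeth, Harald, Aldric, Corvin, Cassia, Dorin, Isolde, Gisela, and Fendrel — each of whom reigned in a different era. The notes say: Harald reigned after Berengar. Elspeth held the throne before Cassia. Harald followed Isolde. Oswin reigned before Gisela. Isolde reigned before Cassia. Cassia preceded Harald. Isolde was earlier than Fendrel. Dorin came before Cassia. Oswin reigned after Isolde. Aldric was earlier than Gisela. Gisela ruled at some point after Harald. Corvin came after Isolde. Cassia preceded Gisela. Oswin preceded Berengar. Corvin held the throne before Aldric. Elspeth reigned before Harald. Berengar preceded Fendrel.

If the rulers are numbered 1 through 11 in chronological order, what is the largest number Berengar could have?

Berengar must come before Fendrel, Gisela, and Harald — 3 rulers forced after them.
Everything else can be placed before Berengar in some valid order, so Berengar can sit as late as position 11 − 3 = 8.

8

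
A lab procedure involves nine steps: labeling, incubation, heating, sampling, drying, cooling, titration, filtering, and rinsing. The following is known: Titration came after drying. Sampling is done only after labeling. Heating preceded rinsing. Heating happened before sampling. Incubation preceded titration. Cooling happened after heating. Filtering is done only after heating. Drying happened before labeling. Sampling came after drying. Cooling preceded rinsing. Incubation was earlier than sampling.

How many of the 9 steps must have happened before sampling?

Directly stated before sampling: drying, heating, incubation, and labeling.
That's drying, heating, incubation, and labeling — 4 in all.

4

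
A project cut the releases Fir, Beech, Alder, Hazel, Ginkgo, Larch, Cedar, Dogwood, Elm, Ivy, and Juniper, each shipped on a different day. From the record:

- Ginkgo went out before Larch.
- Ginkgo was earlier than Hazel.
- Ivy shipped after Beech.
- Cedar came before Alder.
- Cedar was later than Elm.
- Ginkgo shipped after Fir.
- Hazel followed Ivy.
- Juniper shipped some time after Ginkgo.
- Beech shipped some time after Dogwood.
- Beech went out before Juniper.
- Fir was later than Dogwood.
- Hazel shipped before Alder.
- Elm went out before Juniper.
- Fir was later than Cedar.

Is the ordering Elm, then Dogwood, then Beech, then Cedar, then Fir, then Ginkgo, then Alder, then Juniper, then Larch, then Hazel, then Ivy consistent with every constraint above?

The constraints require Hazel before Alder, but in the proposed sequence Alder appears ahead of Hazel. That one violation is enough.

no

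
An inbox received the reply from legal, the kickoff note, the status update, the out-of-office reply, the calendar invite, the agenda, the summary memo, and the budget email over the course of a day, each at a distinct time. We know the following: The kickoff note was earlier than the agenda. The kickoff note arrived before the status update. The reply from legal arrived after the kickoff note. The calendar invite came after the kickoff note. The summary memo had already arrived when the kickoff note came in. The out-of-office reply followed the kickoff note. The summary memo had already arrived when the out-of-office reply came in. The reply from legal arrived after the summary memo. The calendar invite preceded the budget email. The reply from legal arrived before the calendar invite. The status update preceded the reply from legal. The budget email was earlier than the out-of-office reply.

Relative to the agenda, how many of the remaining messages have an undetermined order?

Forced before the agenda: the kickoff note and the summary memo.
That leaves the budget email, the calendar invite, the out-of-office reply, the reply from legal, and the status update with no forced order relative to the agenda — 5.

5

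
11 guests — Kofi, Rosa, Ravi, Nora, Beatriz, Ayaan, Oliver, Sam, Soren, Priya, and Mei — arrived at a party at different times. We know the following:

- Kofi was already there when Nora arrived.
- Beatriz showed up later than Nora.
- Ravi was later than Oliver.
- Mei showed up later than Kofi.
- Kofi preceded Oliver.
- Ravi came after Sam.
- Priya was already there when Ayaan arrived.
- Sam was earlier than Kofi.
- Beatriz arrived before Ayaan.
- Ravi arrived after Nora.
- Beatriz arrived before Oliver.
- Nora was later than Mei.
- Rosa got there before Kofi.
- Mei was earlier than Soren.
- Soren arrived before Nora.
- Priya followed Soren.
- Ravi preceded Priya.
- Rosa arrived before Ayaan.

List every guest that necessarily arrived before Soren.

Directly stated before Soren: Mei.
Kofi reaches Soren via Kofi → Mei → Soren.
Rosa reaches Soren via Rosa → Kofi → Mei → Soren.
Sam reaches Soren via Sam → Kofi → Mei → Soren.
No chain forces Nora (or any of the others) ahead of Soren.

Kofi, Mei, Rosa, Sam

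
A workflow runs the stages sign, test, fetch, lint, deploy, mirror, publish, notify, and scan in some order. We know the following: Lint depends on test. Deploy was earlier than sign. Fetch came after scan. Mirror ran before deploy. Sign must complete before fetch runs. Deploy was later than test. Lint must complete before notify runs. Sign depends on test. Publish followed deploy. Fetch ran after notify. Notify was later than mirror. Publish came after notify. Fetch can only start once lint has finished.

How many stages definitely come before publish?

Directly stated before publish: deploy and notify.
Lint reaches publish via lint → notify → publish.
Mirror reaches publish via mirror → deploy → publish.
Test reaches publish via test → deploy → publish.
That's deploy, lint, mirror, notify, and test — 5 in all.

5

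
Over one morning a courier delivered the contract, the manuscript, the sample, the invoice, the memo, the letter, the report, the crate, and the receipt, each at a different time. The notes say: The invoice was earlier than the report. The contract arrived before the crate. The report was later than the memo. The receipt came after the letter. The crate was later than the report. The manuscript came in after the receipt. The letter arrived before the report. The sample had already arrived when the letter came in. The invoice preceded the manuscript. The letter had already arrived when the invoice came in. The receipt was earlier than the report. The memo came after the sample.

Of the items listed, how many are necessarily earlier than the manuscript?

4

Directly stated before the manuscript: the invoice and the receipt.
The letter reaches the manuscript via the letter → the receipt → the manuscript.
The sample reaches the manuscript via the sample → the letter → the receipt → the manuscript.
No chain forces the report (or any of the others) ahead of the manuscript.
That's the invoice, the letter, the receipt, and the sample — 4 in all.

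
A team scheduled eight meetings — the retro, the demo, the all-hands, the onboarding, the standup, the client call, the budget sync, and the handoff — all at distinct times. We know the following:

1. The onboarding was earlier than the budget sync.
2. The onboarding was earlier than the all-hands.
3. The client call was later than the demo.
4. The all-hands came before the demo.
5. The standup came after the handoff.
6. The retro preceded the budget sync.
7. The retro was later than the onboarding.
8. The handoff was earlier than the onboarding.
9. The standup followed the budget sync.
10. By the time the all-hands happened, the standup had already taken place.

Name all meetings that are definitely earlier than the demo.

Directly stated before the demo: the all-hands.
The budget sync reaches the demo via the budget sync → the standup → the all-hands → the demo.
The handoff reaches the demo via the handoff → the onboarding → the all-hands → the demo.
The onboarding reaches the demo via the onboarding → the all-hands → the demo.
Likewise the retro and the standup each reach the demo by chaining the stated constraints.
No chain forces the client call ahead of the demo.

the all-hands, the budget sync, the handoff, the onboarding, the retro, the standup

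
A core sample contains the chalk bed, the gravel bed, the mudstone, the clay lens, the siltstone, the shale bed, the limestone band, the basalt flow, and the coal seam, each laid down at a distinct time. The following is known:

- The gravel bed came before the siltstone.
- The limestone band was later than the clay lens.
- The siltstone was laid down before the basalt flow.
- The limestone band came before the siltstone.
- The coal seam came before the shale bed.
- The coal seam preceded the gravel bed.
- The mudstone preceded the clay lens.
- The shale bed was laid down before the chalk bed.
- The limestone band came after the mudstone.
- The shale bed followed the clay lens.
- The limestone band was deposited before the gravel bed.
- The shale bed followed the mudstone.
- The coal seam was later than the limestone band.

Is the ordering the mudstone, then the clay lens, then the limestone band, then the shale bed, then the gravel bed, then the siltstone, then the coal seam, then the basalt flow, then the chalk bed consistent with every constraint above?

The constraints require the coal seam before the shale bed, but in the proposed sequence the shale bed appears ahead of the coal seam. That one violation is enough.

no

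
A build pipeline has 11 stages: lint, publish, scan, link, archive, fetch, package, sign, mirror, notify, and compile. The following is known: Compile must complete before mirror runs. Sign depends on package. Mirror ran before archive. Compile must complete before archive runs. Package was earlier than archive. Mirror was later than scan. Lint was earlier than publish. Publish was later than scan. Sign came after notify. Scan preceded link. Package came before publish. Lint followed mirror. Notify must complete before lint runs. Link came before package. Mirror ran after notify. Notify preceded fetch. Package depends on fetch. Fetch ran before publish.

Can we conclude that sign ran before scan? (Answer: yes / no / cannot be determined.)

Tracing the constraints gives scan → link → package → sign, so scan must come before sign.
That means sign cannot be before scan.

no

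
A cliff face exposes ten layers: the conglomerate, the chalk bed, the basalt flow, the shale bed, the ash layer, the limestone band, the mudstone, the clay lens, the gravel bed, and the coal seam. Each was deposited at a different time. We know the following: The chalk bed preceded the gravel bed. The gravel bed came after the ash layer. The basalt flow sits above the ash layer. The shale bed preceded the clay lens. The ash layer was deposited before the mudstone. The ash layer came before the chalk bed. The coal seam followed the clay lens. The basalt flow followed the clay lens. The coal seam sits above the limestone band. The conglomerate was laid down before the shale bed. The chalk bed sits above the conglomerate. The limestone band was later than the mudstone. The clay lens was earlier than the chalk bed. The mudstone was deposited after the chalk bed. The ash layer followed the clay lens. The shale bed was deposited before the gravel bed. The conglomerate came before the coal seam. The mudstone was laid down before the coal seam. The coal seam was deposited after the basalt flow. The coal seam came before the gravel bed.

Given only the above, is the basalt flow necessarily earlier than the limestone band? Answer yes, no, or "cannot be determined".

cannot be determined

No chain of stated constraints runs from the basalt flow to the limestone band, and none runs from the limestone band to the basalt flow either.
So the relative order of the basalt flow and the limestone band is not fixed by the given facts.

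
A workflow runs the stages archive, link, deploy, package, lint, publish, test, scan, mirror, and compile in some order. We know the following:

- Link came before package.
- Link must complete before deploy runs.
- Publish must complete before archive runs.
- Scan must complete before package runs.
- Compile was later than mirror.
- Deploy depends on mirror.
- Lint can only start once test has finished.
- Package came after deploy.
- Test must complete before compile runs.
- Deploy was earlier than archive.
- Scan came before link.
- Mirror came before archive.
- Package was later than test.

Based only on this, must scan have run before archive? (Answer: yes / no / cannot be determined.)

yes

Chain the constraints: scan → link → deploy → archive. Each link is directly stated, so scan comes before archive.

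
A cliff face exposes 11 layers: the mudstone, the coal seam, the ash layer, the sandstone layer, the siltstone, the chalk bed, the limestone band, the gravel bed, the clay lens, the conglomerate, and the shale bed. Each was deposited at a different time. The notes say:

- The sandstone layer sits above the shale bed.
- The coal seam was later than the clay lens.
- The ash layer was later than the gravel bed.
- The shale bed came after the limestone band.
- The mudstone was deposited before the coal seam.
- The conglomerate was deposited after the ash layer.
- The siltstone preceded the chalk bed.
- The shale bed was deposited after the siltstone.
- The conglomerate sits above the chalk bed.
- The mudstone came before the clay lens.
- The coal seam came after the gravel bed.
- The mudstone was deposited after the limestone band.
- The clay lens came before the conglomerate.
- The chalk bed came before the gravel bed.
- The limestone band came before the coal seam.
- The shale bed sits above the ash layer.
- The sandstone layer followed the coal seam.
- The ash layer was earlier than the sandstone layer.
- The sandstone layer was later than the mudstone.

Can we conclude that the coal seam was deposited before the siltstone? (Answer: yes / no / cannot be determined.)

no

Tracing the constraints gives the siltstone → the chalk bed → the gravel bed → the coal seam, so the siltstone must come before the coal seam.
That means the coal seam cannot be before the siltstone.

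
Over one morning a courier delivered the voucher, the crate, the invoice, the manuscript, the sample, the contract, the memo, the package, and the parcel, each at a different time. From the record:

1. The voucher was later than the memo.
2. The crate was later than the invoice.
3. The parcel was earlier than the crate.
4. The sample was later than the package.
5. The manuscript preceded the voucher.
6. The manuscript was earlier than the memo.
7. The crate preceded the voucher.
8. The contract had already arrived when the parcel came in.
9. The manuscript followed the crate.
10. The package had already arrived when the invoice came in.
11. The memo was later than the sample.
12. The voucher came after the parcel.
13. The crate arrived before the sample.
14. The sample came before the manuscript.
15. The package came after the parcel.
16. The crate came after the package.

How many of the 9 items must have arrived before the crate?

Directly stated before the crate: the invoice, the package, and the parcel.
The contract reaches the crate via the contract → the parcel → the crate.
That's the contract, the invoice, the package, and the parcel — 4 in all.

4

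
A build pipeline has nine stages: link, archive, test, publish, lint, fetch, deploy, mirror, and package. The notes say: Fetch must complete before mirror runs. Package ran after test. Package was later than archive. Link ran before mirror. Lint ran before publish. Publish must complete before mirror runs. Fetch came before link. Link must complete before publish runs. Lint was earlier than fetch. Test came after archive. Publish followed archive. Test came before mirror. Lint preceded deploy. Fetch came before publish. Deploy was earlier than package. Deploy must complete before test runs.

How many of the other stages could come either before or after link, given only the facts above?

Forced before link: fetch and lint; forced after link: mirror and publish.
That leaves archive, deploy, package, and test with no forced order relative to link — 4.

4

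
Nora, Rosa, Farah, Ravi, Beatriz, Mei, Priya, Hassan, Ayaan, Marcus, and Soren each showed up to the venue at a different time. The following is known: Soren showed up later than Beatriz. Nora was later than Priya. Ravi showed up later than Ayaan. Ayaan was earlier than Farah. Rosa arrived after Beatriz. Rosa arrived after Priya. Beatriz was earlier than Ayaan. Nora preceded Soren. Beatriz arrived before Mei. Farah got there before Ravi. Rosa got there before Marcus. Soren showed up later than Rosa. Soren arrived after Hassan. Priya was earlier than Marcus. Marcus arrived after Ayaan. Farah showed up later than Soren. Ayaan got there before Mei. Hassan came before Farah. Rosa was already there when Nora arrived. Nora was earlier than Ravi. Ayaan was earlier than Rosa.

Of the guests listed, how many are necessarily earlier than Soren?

Directly stated before Soren: Beatriz, Hassan, Nora, and Rosa.
Ayaan reaches Soren via Ayaan → Rosa → Soren.
Priya reaches Soren via Priya → Rosa → Soren.
That's Ayaan, Beatriz, Hassan, Nora, Priya, and Rosa — 6 in all.

6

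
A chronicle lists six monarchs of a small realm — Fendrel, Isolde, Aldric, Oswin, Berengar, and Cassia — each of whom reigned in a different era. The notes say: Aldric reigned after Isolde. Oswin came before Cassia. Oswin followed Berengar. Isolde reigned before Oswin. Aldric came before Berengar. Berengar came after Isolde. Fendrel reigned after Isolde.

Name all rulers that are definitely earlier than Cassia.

Directly stated before Cassia: Oswin.
Aldric reaches Cassia via Aldric → Berengar → Oswin → Cassia.
Berengar reaches Cassia via Berengar → Oswin → Cassia.
Isolde reaches Cassia via Isolde → Oswin → Cassia.

Aldric, Berengar, Isolde, Oswin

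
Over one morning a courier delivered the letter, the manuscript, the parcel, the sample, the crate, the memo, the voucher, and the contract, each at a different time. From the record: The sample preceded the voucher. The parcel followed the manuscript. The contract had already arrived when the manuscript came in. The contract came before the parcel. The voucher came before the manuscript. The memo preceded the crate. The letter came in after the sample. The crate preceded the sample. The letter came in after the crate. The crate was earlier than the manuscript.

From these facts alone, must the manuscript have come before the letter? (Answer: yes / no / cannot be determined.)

cannot be determined

No chain of stated constraints runs from the manuscript to the letter, and none runs from the letter to the manuscript either.
So the relative order of the manuscript and the letter is not fixed by the given facts.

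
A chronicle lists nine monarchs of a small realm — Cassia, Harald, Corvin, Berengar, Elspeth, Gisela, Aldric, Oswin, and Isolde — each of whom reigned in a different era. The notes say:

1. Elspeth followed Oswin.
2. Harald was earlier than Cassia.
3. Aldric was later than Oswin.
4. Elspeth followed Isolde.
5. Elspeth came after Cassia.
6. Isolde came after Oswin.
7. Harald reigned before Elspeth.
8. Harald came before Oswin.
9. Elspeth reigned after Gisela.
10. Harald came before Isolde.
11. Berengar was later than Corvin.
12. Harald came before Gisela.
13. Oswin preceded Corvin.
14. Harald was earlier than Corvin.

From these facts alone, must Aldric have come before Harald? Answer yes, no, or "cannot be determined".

no

Tracing the constraints gives Harald → Oswin → Aldric, so Harald must come before Aldric.
That means Aldric cannot be before Harald.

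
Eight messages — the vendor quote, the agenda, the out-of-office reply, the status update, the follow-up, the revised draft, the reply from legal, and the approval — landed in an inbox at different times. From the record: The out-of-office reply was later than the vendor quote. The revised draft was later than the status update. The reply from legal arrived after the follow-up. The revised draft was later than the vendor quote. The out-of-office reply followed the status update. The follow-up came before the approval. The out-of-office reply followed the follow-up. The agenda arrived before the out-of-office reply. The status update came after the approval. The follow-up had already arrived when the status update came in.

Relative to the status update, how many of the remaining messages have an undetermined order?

3

Forced before the status update: the approval and the follow-up; forced after the status update: the out-of-office reply and the revised draft.
That leaves the agenda, the reply from legal, and the vendor quote with no forced order relative to the status update — 3.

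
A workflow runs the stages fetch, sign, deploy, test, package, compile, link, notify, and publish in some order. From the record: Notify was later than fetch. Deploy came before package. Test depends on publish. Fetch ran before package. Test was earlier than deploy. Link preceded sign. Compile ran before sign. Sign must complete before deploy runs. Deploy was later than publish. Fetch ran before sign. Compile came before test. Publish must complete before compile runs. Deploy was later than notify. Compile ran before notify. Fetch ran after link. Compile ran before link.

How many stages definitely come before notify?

Directly stated before notify: compile and fetch.
Link reaches notify via link → fetch → notify.
Publish reaches notify via publish → compile → notify.
No chain forces sign (or any of the others) ahead of notify.
That's compile, fetch, link, and publish — 4 in all.

4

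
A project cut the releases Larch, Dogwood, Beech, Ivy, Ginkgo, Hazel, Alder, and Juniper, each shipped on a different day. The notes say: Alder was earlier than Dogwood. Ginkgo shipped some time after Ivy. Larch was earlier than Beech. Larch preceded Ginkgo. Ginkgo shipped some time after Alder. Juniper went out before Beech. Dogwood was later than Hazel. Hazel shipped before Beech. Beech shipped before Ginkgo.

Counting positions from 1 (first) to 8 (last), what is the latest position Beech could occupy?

7

Beech must come before Ginkgo — 1 release forced after it.
Everything else can be placed before Beech in some valid order, so Beech can sit as late as position 8 − 1 = 7.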